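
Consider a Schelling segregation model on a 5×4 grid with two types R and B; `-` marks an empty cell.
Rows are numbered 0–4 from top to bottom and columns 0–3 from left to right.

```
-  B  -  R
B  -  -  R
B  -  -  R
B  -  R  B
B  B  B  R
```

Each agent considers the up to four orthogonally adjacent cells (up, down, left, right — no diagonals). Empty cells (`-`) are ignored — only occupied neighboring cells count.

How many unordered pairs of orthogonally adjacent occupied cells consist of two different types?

5

Scan each occupied cell's neighbors to the right and below so each pair is counted once.
Row 0: R(0,3)–R(1,3)=  → 0/1 unlike.
Row 1: B(1,0)–B(2,0)= R(1,3)–R(2,3)=  → 0/2 unlike.
Row 2: B(2,0)–B(3,0)= R(2,3)–B(3,3)≠  → 1/2 unlike.
Row 3: B(3,0)–B(4,0)= R(3,2)–B(3,3)≠ R(3,2)–B(4,2)≠ B(3,3)–R(4,3)≠  → 3/4 unlike.
Row 4: B(4,0)–B(4,1)= B(4,1)–B(4,2)= B(4,2)–R(4,3)≠  → 1/3 unlike.
Total adjacent occupied pairs: 12; unlike-type pairs: 5.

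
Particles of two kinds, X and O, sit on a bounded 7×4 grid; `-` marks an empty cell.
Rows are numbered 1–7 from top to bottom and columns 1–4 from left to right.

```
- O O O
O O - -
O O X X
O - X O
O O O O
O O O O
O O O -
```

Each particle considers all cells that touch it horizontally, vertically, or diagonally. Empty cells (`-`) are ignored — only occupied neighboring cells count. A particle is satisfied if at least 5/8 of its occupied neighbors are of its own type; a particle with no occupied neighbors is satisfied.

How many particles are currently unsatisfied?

Row 1: (1,2)O 3/3 ✓ · (1,3)O 3/3 ✓ · (1,4)O 1/1 ✓
Row 2: (2,1)O 4/4 ✓ · (2,2)O 5/6 ✓
Row 3: (3,1)O 4/4 ✓ · (3,2)O 4/6 ✓ · (3,3)X 2/5 ✗ · (3,4)X 2/3 ✓
Row 4: (4,1)O 4/4 ✓ · (4,3)X 2/7 ✗ · (4,4)O 2/5 ✗
Row 5: (5,1)O 4/4 ✓ · (5,2)O 6/7 ✓ · (5,3)O 6/7 ✓ · (5,4)O 4/5 ✓
Row 6: (6,1)O 5/5 ✓ · (6,2)O 8/8 ✓ · (6,3)O 7/7 ✓ · (6,4)O 4/4 ✓
Row 7: (7,1)O 3/3 ✓ · (7,2)O 5/5 ✓ · (7,3)O 4/4 ✓
Unsatisfied: (3,3), (4,3), (4,4) — 3 in total.

3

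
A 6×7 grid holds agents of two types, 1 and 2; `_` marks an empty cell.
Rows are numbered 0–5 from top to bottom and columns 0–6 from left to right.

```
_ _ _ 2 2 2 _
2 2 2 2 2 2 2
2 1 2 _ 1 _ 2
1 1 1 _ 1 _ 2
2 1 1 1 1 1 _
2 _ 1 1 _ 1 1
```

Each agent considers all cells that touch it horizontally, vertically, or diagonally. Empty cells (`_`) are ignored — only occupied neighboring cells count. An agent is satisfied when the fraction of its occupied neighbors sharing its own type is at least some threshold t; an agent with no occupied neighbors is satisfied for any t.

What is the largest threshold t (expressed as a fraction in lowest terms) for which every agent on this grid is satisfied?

1/4

(0,3)2 4/4
(0,4)2 5/5
(0,5)2 4/4
(1,0)2 2/3
(1,1)2 4/5
(1,2)2 4/5
(1,3)2 5/6
(1,4)2 5/6
(1,5)2 5/6
(1,6)2 3/3
(2,0)2 2/5
(2,1)1 3/8
(2,2)2 3/6
(2,4)1 1/4
(2,6)2 3/3
(3,0)1 3/5
(3,1)1 5/8
(3,2)1 5/6
(3,4)1 4/4
(3,6)2 1/2
(4,0)2 1/4
(4,1)1 5/7
(4,2)1 6/6
(4,3)1 6/6
(4,4)1 5/5
(4,5)1 4/5
(5,0)2 1/2
(5,2)1 4/4
(5,3)1 4/4
(5,5)1 3/3
(5,6)1 2/2
The smallest same-type fraction is 1/4 at (2,4), which reduces to 1/4. Any threshold above that leaves this agent unsatisfied.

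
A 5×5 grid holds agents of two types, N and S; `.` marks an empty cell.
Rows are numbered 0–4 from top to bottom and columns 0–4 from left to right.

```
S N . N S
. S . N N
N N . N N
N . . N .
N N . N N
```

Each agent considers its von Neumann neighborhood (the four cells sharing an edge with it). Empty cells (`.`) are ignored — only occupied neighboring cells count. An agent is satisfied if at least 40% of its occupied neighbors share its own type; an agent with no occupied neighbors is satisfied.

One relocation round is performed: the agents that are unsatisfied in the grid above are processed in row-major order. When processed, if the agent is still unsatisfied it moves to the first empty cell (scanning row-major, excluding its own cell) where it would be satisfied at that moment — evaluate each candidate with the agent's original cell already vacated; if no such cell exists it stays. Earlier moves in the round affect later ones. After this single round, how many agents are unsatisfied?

Initially unsatisfied (in order): (0,0), (0,1), (0,4), (1,1).
  (0,0) → (1,0).
  (0,1) → (0,2).
  (0,4) → (0,0).
  (1,1): now satisfied by earlier moves; stays.
Resulting grid:
S . N N .
S S . N N
N N . N N
N . . N .
N N . N N
All satisfied now.

0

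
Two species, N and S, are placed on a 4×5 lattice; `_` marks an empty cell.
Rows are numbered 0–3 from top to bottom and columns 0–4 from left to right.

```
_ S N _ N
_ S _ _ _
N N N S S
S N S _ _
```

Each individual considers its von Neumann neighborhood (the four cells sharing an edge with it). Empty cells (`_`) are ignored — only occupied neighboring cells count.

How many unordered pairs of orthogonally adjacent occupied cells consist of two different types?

7

Scan each occupied cell's neighbors to the right and below so each pair is counted once.
From row 0: 1 unlike of 2 pairs (running 1/2).
From row 1: 1 unlike of 1 pairs (running 2/3).
From row 2: 3 unlike of 7 pairs (running 5/10).
From row 3: 2 unlike of 2 pairs (running 7/12).
Total adjacent occupied pairs: 12; unlike-type pairs: 7.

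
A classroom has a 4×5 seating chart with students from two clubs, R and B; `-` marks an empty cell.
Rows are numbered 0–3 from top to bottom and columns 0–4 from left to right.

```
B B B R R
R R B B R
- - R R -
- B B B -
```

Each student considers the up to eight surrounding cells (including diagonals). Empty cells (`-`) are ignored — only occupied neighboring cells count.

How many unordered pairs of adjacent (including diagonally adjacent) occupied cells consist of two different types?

20

Scan each occupied cell's neighbors to the right and below (and the two forward diagonals) so each pair is counted once.
Row 0: B(0,0)–B(0,1)= B(0,0)–R(1,0)≠ B(0,0)–R(1,1)≠ B(0,1)–B(0,2)= B(0,1)–R(1,1)≠ B(0,1)–B(1,2)= B(0,1)–R(1,0)≠ B(0,2)–R(0,3)≠ B(0,2)–B(1,2)= B(0,2)–B(1,3)= B(0,2)–R(1,1)≠ R(0,3)–R(0,4)= R(0,3)–B(1,3)≠ R(0,3)–R(1,4)= R(0,3)–B(1,2)≠ R(0,4)–R(1,4)= R(0,4)–B(1,3)≠  → 9/17 unlike.
Row 1: R(1,0)–R(1,1)= R(1,1)–B(1,2)≠ R(1,1)–R(2,2)= B(1,2)–B(1,3)= B(1,2)–R(2,2)≠ B(1,2)–R(2,3)≠ B(1,3)–R(1,4)≠ B(1,3)–R(2,3)≠ B(1,3)–R(2,2)≠ R(1,4)–R(2,3)=  → 6/10 unlike.
Row 2: R(2,2)–R(2,3)= R(2,2)–B(3,2)≠ R(2,2)–B(3,3)≠ R(2,2)–B(3,1)≠ R(2,3)–B(3,3)≠ R(2,3)–B(3,2)≠  → 5/6 unlike.
Row 3: B(3,1)–B(3,2)= B(3,2)–B(3,3)=  → 0/2 unlike.
Total adjacent occupied pairs: 35; unlike-type pairs: 20.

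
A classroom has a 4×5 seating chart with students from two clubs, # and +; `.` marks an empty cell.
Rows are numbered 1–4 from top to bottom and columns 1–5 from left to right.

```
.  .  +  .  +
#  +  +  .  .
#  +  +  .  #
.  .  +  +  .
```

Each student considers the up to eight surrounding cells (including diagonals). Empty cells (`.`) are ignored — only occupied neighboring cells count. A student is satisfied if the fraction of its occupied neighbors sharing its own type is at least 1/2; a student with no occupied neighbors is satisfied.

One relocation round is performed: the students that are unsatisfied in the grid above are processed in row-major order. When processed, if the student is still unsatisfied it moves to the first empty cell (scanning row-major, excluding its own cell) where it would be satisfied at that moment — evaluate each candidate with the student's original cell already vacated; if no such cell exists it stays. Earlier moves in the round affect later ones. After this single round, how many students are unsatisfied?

1

Initially unsatisfied (in order): (2,1), (3,1), (3,5).
  (2,1) → (2,5).
  (3,1) → (4,5).
  (3,5): now satisfied by earlier moves; stays.
Resulting grid:
. . + . +
. + + . #
. + + . #
. . + + #
Unsatisfied now: (1,5).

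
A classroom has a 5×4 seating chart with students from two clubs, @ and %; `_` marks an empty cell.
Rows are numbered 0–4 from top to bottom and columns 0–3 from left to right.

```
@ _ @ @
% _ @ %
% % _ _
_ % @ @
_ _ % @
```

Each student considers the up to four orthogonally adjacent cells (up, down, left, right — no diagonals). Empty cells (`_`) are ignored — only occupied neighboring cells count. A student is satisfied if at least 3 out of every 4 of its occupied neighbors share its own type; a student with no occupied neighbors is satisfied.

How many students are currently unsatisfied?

(0,0)@ 0/1 ✗
(0,2)@ 2/2 ✓
(0,3)@ 1/2 ✗
(1,0)% 1/2 ✗
(1,2)@ 1/2 ✗
(1,3)% 0/2 ✗
(2,0)% 2/2 ✓
(2,1)% 2/2 ✓
(3,1)% 1/2 ✗
(3,2)@ 1/3 ✗
(3,3)@ 2/2 ✓
(4,2)% 0/2 ✗
(4,3)@ 1/2 ✗
Unsatisfied: (0,0), (0,3), (1,0), (1,2), (1,3), (3,1), (3,2), (4,2), (4,3) — 9 in total.

9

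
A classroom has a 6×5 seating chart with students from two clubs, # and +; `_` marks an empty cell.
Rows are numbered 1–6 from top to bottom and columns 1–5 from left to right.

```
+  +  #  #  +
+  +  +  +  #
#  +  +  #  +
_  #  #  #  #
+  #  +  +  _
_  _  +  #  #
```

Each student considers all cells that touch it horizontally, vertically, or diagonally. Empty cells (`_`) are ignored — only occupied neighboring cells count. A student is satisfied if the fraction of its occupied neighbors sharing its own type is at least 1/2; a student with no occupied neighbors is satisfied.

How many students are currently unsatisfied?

13

(1,1)+ 3/3 ok
(1,2)+ 4/5 ok
(1,3)# 1/5 unhappy
(1,4)# 2/5 unhappy
(1,5)+ 1/3 unhappy
(2,1)+ 4/5 ok
(2,2)+ 6/8 ok
(2,3)+ 5/8 ok
(2,4)+ 4/8 ok
(2,5)# 2/5 unhappy
(3,1)# 1/4 unhappy
(3,2)+ 4/7 ok
(3,3)+ 4/8 ok
(3,4)# 4/8 ok
(3,5)+ 1/5 unhappy
(4,2)# 3/7 unhappy
(4,3)# 4/8 ok
(4,4)# 3/7 unhappy
(4,5)# 2/4 ok
(5,1)+ 0/2 unhappy
(5,2)# 2/5 unhappy
(5,3)+ 2/7 unhappy
(5,4)+ 2/7 unhappy
(6,3)+ 2/4 ok
(6,4)# 1/4 unhappy
(6,5)# 1/2 ok
Unsatisfied: (1,3), (1,4), (1,5), (2,5), (3,1), (3,5), (4,2), (4,4), (5,1), (5,2), (5,3), (5,4), (6,4) — 13 in total.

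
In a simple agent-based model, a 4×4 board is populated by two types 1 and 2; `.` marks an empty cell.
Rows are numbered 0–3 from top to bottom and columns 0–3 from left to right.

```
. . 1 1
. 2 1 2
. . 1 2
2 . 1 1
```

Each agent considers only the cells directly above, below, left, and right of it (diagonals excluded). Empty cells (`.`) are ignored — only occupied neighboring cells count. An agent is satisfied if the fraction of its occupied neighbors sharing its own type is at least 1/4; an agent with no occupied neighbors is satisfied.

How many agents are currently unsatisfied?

1

(0,2)1 2/2 ✓
(0,3)1 1/2 ✓
(1,1)2 0/1 ✗
(1,2)1 2/4 ✓
(1,3)2 1/3 ✓
(2,2)1 2/3 ✓
(2,3)2 1/3 ✓
(3,0)2 0/0 ✓
(3,2)1 2/2 ✓
(3,3)1 1/2 ✓
Unsatisfied: (1,1) — 1 in total.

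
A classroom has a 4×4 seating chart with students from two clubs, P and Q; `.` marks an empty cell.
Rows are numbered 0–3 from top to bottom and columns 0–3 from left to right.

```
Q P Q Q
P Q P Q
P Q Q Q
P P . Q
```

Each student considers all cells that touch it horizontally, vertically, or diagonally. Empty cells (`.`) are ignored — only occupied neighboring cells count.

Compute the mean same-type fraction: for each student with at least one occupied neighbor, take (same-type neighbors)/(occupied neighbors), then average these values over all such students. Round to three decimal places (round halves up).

0.556

(0,0)Q 1/3
(0,1)P 2/5
(0,2)Q 3/5
(0,3)Q 2/3
(1,0)P 2/5
(1,1)Q 4/8
(1,2)P 1/8
(1,3)Q 4/5
(2,0)P 3/5
(2,1)Q 2/7
(2,2)Q 5/7
(2,3)Q 3/4
(3,0)P 2/3
(3,1)P 2/4
(3,3)Q 2/2
Sum over 15 students: 1/3 + 2/5 + 3/5 + 2/3 + 2/5 + 4/8 + 1/8 + 4/5 + 3/5 + 2/7 + 5/7 + 3/4 + 2/3 + 2/4 + 2/2 = 1001/120; mean = 1001/120 ÷ 15 = 1001/1800 = 0.556111… → 0.556.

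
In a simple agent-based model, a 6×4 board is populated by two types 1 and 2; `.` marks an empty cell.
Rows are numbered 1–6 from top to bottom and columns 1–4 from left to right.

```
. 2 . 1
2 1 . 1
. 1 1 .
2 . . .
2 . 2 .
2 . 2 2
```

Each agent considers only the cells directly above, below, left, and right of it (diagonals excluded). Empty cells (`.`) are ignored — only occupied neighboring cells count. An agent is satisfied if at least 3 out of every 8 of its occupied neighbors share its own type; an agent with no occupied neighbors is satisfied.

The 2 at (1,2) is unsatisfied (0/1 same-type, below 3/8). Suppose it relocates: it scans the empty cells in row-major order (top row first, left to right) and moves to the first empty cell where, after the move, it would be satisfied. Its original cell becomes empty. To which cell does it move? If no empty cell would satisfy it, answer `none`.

(1,1)

Vacating (1,2). Empty cells in order:
  (1,1): 1/1 same-type → satisfied — stop here.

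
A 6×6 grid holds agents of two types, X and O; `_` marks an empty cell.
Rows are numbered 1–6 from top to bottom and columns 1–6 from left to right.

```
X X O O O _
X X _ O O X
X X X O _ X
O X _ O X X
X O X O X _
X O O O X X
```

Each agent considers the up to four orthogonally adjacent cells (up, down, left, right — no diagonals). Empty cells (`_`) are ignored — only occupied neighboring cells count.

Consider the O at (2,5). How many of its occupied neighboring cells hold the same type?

2

Occupied neighbors of (2,5): (1,5)=O, (2,4)=O, (2,6)=X.
Same type (O): 2 of 3.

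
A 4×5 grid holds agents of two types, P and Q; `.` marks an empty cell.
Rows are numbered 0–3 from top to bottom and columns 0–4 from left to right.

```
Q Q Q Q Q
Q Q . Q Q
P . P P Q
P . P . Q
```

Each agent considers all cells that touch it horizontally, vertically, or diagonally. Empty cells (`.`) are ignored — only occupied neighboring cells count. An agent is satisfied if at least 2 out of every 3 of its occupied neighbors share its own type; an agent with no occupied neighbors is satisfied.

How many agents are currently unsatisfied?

4

Row 0: (0,0)Q 3/3 satisfied · (0,1)Q 4/4 satisfied · (0,2)Q 4/4 satisfied · (0,3)Q 4/4 satisfied · (0,4)Q 3/3 satisfied
Row 1: (1,0)Q 3/4 satisfied · (1,1)Q 4/6 satisfied · (1,3)Q 5/7 satisfied · (1,4)Q 4/5 satisfied
Row 2: (2,0)P 1/3 not · (2,2)P 2/4 not · (2,3)P 2/6 not · (2,4)Q 3/4 satisfied
Row 3: (3,0)P 1/1 satisfied · (3,2)P 2/2 satisfied · (3,4)Q 1/2 not
Unsatisfied: (2,0), (2,2), (2,3), (3,4) — 4 in total.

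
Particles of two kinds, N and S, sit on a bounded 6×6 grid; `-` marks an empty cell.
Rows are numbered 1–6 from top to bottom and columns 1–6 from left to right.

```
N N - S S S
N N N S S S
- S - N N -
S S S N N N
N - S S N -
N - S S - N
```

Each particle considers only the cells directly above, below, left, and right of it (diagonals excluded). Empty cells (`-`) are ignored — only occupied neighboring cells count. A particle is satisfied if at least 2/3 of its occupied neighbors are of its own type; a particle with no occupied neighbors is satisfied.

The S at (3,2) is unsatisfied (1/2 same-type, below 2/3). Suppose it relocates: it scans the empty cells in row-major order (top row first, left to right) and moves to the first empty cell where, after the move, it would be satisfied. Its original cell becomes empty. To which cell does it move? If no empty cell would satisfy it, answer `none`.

Vacating (3,2). Empty cells in order:
  (1,3): 1/3 same-type → still unsatisfied.
  (3,1): 1/2 same-type → still unsatisfied.
  (3,3): 1/3 same-type → still unsatisfied.
  (3,6): 1/3 same-type → still unsatisfied.
  (5,2): 2/3 same-type → satisfied — stop here.

(5,2)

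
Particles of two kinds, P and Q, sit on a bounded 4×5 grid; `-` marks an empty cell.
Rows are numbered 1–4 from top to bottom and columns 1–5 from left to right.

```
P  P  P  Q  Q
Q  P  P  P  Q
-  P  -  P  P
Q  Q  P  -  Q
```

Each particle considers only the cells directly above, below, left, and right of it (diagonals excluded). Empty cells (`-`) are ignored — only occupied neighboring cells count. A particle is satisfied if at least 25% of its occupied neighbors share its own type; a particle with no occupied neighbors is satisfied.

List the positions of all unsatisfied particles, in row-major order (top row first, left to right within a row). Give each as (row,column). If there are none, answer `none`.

Row 1: (1,1)P 1/2 satisfied · (1,2)P 3/3 satisfied · (1,3)P 2/3 satisfied · (1,4)Q 1/3 satisfied · (1,5)Q 2/2 satisfied
Row 2: (2,1)Q 0/2 not · (2,2)P 3/4 satisfied · (2,3)P 3/3 satisfied · (2,4)P 2/4 satisfied · (2,5)Q 1/3 satisfied
Row 3: (3,2)P 1/2 satisfied · (3,4)P 2/2 satisfied · (3,5)P 1/3 satisfied
Row 4: (4,1)Q 1/1 satisfied · (4,2)Q 1/3 satisfied · (4,3)P 0/1 not · (4,5)Q 0/1 not

(2,1), (4,3), (4,5)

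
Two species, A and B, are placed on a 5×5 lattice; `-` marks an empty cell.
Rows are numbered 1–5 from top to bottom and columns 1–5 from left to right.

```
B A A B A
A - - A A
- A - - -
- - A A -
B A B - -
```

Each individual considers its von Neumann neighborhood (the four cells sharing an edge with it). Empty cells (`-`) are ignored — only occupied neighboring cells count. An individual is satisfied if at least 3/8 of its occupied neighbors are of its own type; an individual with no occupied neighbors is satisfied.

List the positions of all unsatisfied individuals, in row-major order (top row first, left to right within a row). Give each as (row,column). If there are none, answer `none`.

Row 1: (1,1)B 0/2 ✗ · (1,2)A 1/2 ✓ · (1,3)A 1/2 ✓ · (1,4)B 0/3 ✗ · (1,5)A 1/2 ✓
Row 2: (2,1)A 0/1 ✗ · (2,4)A 1/2 ✓ · (2,5)A 2/2 ✓
Row 3: (3,2)A 0/0 ✓
Row 4: (4,3)A 1/2 ✓ · (4,4)A 1/1 ✓
Row 5: (5,1)B 0/1 ✗ · (5,2)A 0/2 ✗ · (5,3)B 0/2 ✗

(1,1), (1,4), (2,1), (5,1), (5,2), (5,3)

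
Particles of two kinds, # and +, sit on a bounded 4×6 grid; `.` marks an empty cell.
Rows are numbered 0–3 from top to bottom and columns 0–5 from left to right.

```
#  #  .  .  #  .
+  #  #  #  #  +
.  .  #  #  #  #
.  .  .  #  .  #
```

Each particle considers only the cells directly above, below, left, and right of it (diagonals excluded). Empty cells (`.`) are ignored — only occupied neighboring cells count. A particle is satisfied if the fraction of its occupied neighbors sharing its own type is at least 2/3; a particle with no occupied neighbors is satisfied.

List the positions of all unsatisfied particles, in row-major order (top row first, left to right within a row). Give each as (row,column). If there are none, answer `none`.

(0,0), (1,0), (1,5)

(0,0)# 1/2 unhappy
(0,1)# 2/2 ok
(0,4)# 1/1 ok
(1,0)+ 0/2 unhappy
(1,1)# 2/3 ok
(1,2)# 3/3 ok
(1,3)# 3/3 ok
(1,4)# 3/4 ok
(1,5)+ 0/2 unhappy
(2,2)# 2/2 ok
(2,3)# 4/4 ok
(2,4)# 3/3 ok
(2,5)# 2/3 ok
(3,3)# 1/1 ok
(3,5)# 1/1 ok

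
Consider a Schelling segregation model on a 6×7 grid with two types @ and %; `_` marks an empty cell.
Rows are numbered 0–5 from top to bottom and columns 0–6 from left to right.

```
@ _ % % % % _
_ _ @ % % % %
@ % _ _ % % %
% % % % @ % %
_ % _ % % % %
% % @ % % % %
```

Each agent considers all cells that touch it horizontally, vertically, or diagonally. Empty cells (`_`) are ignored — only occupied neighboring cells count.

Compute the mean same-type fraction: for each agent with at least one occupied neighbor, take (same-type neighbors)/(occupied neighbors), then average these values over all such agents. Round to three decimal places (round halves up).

(0,0)@ — no occupied neighbors
(0,2)% 2/3
(0,3)% 4/5
(0,4)% 5/5
(0,5)% 4/4
(1,2)@ 0/4
(1,3)% 5/6
(1,4)% 7/7
(1,5)% 7/7
(1,6)% 4/4
(2,0)@ 0/3
(2,1)% 3/5
(2,4)% 6/7
(2,5)% 7/8
(2,6)% 5/5
(3,0)% 3/4
(3,1)% 4/5
(3,2)% 5/5
(3,3)% 4/5
(3,4)@ 0/7
(3,5)% 7/8
(3,6)% 5/5
(4,1)% 5/6
(4,3)% 5/7
(4,4)% 7/8
(4,5)% 7/8
(4,6)% 5/5
(5,0)% 2/2
(5,1)% 2/3
(5,2)@ 0/4
(5,3)% 3/4
(5,4)% 5/5
(5,5)% 5/5
(5,6)% 3/3
Sum over 33 agents: 2/3 + 4/5 + 5/5 + 4/4 + 0/4 + 5/6 + 7/7 + 7/7 + 4/4 + 0/3 + 3/5 + 6/7 + 7/8 + 5/5 + 3/4 + 4/5 + 5/5 + 4/5 + 0/7 + 7/8 + 5/5 + 5/6 + 5/7 + 7/8 + 7/8 + 5/5 + 2/2 + 2/3 + 0/4 + 3/4 + 5/5 + 5/5 + 3/3 = 179/7; mean = 179/7 ÷ 33 = 179/231 = 0.774891… → 0.775.

0.775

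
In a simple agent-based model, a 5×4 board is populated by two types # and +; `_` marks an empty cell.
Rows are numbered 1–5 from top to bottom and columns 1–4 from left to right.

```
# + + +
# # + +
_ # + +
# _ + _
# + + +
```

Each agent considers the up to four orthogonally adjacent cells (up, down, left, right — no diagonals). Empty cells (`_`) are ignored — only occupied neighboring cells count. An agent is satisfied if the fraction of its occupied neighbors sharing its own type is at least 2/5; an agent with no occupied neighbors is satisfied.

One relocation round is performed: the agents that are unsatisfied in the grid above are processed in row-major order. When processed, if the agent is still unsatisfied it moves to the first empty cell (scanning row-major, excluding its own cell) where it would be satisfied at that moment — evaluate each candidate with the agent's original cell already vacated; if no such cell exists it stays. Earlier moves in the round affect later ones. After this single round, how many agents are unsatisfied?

Initially unsatisfied (in order): (1,2).
  (1,2) → (4,2).
Resulting grid:
# _ + +
# # + +
_ # + +
# + + _
# + + +
Unsatisfied now: (3,2).

1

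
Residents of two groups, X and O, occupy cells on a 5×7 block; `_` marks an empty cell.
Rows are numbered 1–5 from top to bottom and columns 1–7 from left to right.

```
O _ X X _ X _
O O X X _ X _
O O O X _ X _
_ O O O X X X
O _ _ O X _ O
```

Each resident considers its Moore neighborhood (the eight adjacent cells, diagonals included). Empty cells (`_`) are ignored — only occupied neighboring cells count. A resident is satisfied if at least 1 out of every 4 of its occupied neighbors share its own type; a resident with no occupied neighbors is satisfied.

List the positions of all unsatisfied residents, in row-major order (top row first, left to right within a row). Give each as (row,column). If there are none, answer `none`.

Row 1: (1,1)O 2/2 ok · (1,3)X 3/4 ok · (1,4)X 3/3 ok · (1,6)X 1/1 ok
Row 2: (2,1)O 4/4 ok · (2,2)O 5/7 ok · (2,3)X 4/7 ok · (2,4)X 4/5 ok · (2,6)X 2/2 ok
Row 3: (3,1)O 4/4 ok · (3,2)O 6/7 ok · (3,3)O 5/8 ok · (3,4)X 3/6 ok · (3,6)X 4/4 ok
Row 4: (4,2)O 5/5 ok · (4,3)O 5/6 ok · (4,4)O 3/6 ok · (4,5)X 4/6 ok · (4,6)X 4/5 ok · (4,7)X 2/3 ok
Row 5: (5,1)O 1/1 ok · (5,4)O 2/4 ok · (5,5)X 2/4 ok · (5,7)O 0/2 unhappy

(5,7)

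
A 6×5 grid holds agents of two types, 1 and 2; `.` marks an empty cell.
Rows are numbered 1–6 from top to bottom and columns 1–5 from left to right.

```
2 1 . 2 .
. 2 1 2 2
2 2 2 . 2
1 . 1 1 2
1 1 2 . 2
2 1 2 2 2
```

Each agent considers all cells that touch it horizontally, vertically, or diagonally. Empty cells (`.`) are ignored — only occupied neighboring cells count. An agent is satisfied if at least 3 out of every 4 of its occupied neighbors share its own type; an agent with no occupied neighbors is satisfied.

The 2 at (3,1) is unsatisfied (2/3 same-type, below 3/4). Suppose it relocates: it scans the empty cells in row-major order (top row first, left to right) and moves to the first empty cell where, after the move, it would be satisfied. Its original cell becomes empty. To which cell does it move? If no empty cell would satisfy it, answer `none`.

Vacating (3,1). Empty cells in order:
  (1,3): 3/5 same-type → still unsatisfied.
  (1,5): 3/3 same-type → satisfied — stop here.

(1,5)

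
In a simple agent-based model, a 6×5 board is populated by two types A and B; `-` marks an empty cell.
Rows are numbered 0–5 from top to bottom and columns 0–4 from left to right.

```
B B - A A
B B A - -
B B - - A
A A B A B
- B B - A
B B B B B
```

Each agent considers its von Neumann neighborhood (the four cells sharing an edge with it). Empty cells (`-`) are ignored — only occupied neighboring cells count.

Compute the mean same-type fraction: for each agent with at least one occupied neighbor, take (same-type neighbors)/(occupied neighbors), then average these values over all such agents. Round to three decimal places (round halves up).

0.623

(0,0)B 2/2
(0,1)B 2/2
(0,3)A 1/1
(0,4)A 1/1
(1,0)B 3/3
(1,1)B 3/4
(1,2)A 0/1
(2,0)B 2/3
(2,1)B 2/3
(2,4)A 0/1
(3,0)A 1/2
(3,1)A 1/4
(3,2)B 1/3
(3,3)A 0/2
(3,4)B 0/3
(4,1)B 2/3
(4,2)B 3/3
(4,4)A 0/2
(5,0)B 1/1
(5,1)B 3/3
(5,2)B 3/3
(5,3)B 2/2
(5,4)B 1/2
Sum over 23 agents: 2/2 + 2/2 + 1/1 + 1/1 + 3/3 + 3/4 + 0/1 + 2/3 + 2/3 + 0/1 + 1/2 + 1/4 + 1/3 + 0/2 + 0/3 + 2/3 + 3/3 + 0/2 + 1/1 + 3/3 + 3/3 + 2/2 + 1/2 = 43/3; mean = 43/3 ÷ 23 = 43/69 = 0.623188… → 0.623.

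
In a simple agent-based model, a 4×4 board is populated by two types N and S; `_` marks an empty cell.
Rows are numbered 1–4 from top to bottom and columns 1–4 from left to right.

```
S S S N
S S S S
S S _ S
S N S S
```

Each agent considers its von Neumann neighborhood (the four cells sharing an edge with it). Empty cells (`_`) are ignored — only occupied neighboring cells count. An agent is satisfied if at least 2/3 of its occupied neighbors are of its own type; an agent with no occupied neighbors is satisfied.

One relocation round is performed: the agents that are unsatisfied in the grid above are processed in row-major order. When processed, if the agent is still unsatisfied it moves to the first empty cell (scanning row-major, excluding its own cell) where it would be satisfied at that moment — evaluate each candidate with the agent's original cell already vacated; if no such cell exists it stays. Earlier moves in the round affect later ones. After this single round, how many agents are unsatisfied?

2

Initially unsatisfied (in order): (1,4), (4,1), (4,2), (4,3).
  (1,4): no empty cell satisfies it; stays.
  (4,1) → (3,3).
  (4,2): no empty cell satisfies it; stays.
  (4,3): now satisfied by earlier moves; stays.
Resulting grid:
S S S N
S S S S
S S S S
_ N S S
Unsatisfied now: (1,4), (4,2).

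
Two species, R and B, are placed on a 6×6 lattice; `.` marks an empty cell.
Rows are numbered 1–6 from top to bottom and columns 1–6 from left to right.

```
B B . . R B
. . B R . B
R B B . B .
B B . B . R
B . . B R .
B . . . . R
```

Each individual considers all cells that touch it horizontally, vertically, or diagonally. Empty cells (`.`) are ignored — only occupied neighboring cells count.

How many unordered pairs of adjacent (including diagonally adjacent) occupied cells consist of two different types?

11

Scan each occupied cell's neighbors to the right and below (and the two forward diagonals) so each pair is counted once.
Row 1: B(1,1)–B(1,2)= B(1,2)–B(2,3)= R(1,5)–B(1,6)≠ R(1,5)–B(2,6)≠ R(1,5)–R(2,4)= B(1,6)–B(2,6)=  → 2/6 unlike.
Row 2: B(2,3)–R(2,4)≠ B(2,3)–B(3,3)= B(2,3)–B(3,2)= R(2,4)–B(3,5)≠ R(2,4)–B(3,3)≠ B(2,6)–B(3,5)=  → 3/6 unlike.
Row 3: R(3,1)–B(3,2)≠ R(3,1)–B(4,1)≠ R(3,1)–B(4,2)≠ B(3,2)–B(3,3)= B(3,2)–B(4,2)= B(3,2)–B(4,1)= B(3,3)–B(4,4)= B(3,3)–B(4,2)= B(3,5)–R(4,6)≠ B(3,5)–B(4,4)=  → 4/10 unlike.
Row 4: B(4,1)–B(4,2)= B(4,1)–B(5,1)= B(4,2)–B(5,1)= B(4,4)–B(5,4)= B(4,4)–R(5,5)≠ R(4,6)–R(5,5)=  → 1/6 unlike.
Row 5: B(5,1)–B(6,1)= B(5,4)–R(5,5)≠ R(5,5)–R(6,6)=  → 1/3 unlike.
Total adjacent occupied pairs: 31; unlike-type pairs: 11.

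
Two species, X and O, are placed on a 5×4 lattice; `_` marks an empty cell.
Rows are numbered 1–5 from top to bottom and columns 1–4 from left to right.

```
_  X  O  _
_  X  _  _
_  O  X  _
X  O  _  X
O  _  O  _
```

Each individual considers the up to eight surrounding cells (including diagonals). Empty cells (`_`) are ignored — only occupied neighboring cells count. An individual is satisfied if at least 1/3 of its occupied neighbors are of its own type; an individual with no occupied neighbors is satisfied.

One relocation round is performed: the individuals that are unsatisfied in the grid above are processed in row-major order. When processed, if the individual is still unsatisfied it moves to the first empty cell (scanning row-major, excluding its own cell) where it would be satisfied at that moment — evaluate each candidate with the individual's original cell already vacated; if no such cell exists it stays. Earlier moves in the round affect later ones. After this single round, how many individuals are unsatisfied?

Initially unsatisfied (in order): (1,3), (3,2), (4,1).
  (1,3) → (1,4).
  (3,2) → (1,3).
  (4,1) → (1,1).
Resulting grid:
X X O O
_ X _ _
_ _ X _
_ O _ X
O _ O _
All satisfied now.

0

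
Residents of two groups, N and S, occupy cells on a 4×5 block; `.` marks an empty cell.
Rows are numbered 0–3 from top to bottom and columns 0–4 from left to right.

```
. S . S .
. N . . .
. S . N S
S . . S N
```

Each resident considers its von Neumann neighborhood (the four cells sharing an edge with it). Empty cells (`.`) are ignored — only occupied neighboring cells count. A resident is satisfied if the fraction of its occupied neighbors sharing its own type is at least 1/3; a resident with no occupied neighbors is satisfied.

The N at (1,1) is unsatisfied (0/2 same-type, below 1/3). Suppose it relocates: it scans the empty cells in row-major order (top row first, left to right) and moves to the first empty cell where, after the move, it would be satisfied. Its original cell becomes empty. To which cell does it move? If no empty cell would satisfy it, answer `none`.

(1,0)

Vacating (1,1). Empty cells in order:
  (0,0): 0/1 same-type → still unsatisfied.
  (0,2): 0/2 same-type → still unsatisfied.
  (0,4): 0/1 same-type → still unsatisfied.
  (1,0): 0/0 same-type → satisfied — stop here.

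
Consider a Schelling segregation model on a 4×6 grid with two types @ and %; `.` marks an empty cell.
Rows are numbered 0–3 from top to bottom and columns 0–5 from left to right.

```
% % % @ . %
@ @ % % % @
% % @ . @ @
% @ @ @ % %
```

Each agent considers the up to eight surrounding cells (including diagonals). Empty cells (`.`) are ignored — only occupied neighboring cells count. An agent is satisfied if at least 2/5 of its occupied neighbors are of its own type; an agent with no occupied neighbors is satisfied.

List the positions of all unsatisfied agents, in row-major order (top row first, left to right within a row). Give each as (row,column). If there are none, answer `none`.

(0,0), (0,3), (1,0), (1,1), (1,4), (2,1), (3,4), (3,5)

(0,0)% 1/3 not
(0,1)% 3/5 satisfied
(0,2)% 3/5 satisfied
(0,3)@ 0/4 not
(0,5)% 1/2 satisfied
(1,0)@ 1/5 not
(1,1)@ 2/8 not
(1,2)% 4/7 satisfied
(1,3)% 3/6 satisfied
(1,4)% 2/6 not
(1,5)@ 2/4 satisfied
(2,0)% 2/5 satisfied
(2,1)% 3/8 not
(2,2)@ 4/7 satisfied
(2,4)@ 3/7 satisfied
(2,5)@ 2/5 satisfied
(3,0)% 2/3 satisfied
(3,1)@ 2/5 satisfied
(3,2)@ 3/4 satisfied
(3,3)@ 3/4 satisfied
(3,4)% 1/4 not
(3,5)% 1/3 not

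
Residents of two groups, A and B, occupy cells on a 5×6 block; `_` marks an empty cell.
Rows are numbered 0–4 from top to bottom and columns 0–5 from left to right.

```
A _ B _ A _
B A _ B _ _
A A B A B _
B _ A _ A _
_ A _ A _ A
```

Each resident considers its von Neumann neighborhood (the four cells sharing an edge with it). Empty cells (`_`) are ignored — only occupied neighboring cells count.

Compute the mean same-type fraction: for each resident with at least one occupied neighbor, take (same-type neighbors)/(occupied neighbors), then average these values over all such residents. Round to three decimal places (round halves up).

(0,0)A 0/1
(0,2)B — no occupied neighbors
(0,4)A — no occupied neighbors
(1,0)B 0/3
(1,1)A 1/2
(1,3)B 0/1
(2,0)A 1/3
(2,1)A 2/3
(2,2)B 0/3
(2,3)A 0/3
(2,4)B 0/2
(3,0)B 0/1
(3,2)A 0/1
(3,4)A 0/1
(4,1)A — no occupied neighbors
(4,3)A — no occupied neighbors
(4,5)A — no occupied neighbors
Sum over 12 residents: 0/1 + 0/3 + 1/2 + 0/1 + 1/3 + 2/3 + 0/3 + 0/3 + 0/2 + 0/1 + 0/1 + 0/1 = 3/2; mean = 3/2 ÷ 12 = 1/8 = 0.125 → 0.125.

0.125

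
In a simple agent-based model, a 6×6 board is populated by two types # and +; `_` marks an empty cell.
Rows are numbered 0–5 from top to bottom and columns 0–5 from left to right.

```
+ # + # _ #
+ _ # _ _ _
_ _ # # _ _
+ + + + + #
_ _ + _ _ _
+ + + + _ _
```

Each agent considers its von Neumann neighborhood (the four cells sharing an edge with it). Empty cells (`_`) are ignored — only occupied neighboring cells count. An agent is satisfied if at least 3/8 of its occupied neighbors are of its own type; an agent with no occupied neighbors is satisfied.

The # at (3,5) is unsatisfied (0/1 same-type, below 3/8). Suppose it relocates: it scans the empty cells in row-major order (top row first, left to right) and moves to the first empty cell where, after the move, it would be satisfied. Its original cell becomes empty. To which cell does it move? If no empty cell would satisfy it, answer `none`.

Vacating (3,5). Empty cells in order:
  (0,4): 2/2 same-type → satisfied — stop here.

(0,4)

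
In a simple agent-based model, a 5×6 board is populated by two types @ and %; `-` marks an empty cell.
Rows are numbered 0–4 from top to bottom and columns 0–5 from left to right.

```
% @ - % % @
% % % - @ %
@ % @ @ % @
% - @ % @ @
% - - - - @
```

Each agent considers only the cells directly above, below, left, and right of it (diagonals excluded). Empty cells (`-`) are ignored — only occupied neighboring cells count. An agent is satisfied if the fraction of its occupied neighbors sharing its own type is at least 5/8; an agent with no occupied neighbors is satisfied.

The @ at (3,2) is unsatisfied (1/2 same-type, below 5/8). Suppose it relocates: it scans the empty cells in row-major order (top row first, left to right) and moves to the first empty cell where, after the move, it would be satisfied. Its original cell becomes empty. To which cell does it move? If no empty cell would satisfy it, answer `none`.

Vacating (3,2). Empty cells in order:
  (0,2): 1/3 same-type → still unsatisfied.
  (1,3): 2/4 same-type → still unsatisfied.
  (3,1): 0/2 same-type → still unsatisfied.
  (4,1): 0/1 same-type → still unsatisfied.
  (4,2): 0/0 same-type → satisfied — stop here.

(4,2)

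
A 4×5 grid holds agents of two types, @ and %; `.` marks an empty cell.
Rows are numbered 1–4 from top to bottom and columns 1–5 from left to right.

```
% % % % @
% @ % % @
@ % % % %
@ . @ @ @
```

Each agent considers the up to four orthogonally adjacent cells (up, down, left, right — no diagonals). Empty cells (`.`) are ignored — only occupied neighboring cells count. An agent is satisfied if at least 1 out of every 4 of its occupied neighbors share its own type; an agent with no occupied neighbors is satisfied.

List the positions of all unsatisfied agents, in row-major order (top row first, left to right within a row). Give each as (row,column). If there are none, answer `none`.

(2,2)

(1,1)% 2/2 satisfied
(1,2)% 2/3 satisfied
(1,3)% 3/3 satisfied
(1,4)% 2/3 satisfied
(1,5)@ 1/2 satisfied
(2,1)% 1/3 satisfied
(2,2)@ 0/4 not
(2,3)% 3/4 satisfied
(2,4)% 3/4 satisfied
(2,5)@ 1/3 satisfied
(3,1)@ 1/3 satisfied
(3,2)% 1/3 satisfied
(3,3)% 3/4 satisfied
(3,4)% 3/4 satisfied
(3,5)% 1/3 satisfied
(4,1)@ 1/1 satisfied
(4,3)@ 1/2 satisfied
(4,4)@ 2/3 satisfied
(4,5)@ 1/2 satisfied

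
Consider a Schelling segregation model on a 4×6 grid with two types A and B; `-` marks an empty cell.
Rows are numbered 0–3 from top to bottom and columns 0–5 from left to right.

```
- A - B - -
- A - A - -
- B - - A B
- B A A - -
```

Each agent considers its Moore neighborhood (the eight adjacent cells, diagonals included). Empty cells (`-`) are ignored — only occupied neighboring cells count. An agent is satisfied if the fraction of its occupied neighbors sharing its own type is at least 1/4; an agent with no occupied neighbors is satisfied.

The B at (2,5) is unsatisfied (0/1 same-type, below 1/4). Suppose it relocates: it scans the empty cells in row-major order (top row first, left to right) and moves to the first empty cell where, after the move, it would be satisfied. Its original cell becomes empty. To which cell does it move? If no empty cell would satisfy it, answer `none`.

Vacating (2,5). Empty cells in order:
  (0,0): 0/2 same-type → still unsatisfied.
  (0,2): 1/4 same-type → satisfied — stop here.

(0,2)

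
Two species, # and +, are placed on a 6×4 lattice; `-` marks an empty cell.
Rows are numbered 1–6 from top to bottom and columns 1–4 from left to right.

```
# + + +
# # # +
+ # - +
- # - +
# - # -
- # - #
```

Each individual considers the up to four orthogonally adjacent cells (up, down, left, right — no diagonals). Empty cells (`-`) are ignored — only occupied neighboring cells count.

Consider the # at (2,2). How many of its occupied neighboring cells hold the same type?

Occupied neighbors of (2,2): (1,2)=+, (3,2)=#, (2,1)=#, (2,3)=#.
Same type (#): 3 of 4.

3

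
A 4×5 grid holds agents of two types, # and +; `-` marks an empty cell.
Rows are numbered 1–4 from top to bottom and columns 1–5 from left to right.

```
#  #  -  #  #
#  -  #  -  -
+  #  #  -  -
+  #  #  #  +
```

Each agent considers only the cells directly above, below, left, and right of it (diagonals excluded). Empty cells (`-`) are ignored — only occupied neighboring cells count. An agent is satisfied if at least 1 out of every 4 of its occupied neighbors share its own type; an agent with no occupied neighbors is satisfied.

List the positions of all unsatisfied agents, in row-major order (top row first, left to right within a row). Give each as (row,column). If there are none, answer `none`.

(4,5)

(1,1)# 2/2 ok
(1,2)# 1/1 ok
(1,4)# 1/1 ok
(1,5)# 1/1 ok
(2,1)# 1/2 ok
(2,3)# 1/1 ok
(3,1)+ 1/3 ok
(3,2)# 2/3 ok
(3,3)# 3/3 ok
(4,1)+ 1/2 ok
(4,2)# 2/3 ok
(4,3)# 3/3 ok
(4,4)# 1/2 ok
(4,5)+ 0/1 unhappy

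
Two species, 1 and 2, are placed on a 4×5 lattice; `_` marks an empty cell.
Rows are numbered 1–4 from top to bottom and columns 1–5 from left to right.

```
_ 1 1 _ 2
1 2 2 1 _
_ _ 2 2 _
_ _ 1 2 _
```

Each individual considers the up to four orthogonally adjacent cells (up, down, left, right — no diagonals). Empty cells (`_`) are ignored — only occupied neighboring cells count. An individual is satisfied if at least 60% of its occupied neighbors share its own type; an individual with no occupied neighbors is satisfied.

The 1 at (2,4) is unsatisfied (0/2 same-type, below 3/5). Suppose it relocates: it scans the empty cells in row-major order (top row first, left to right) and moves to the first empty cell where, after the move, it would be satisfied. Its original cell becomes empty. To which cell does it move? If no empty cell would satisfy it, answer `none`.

Vacating (2,4). Empty cells in order:
  (1,1): 2/2 same-type → satisfied — stop here.

(1,1)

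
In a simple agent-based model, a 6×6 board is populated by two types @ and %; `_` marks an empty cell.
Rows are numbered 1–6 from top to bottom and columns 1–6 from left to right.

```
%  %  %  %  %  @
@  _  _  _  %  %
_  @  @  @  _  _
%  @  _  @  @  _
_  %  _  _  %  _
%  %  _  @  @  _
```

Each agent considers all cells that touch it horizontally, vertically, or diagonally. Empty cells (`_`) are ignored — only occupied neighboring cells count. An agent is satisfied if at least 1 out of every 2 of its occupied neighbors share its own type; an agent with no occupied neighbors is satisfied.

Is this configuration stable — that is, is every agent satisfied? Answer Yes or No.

No

Row 1: (1,1)% 1/2 satisfied · (1,2)% 2/3 satisfied · (1,3)% 2/2 satisfied · (1,4)% 3/3 satisfied · (1,5)% 3/4 satisfied · (1,6)@ 0/3 not
Row 2: (2,1)@ 1/3 not · (2,5)% 3/5 satisfied · (2,6)% 2/3 satisfied
Row 3: (3,2)@ 3/4 satisfied · (3,3)@ 4/4 satisfied · (3,4)@ 3/4 satisfied
Row 4: (4,1)% 1/3 not · (4,2)@ 2/4 satisfied · (4,4)@ 3/4 satisfied · (4,5)@ 2/3 satisfied
Row 5: (5,2)% 3/4 satisfied · (5,5)% 0/4 not
Row 6: (6,1)% 2/2 satisfied · (6,2)% 2/2 satisfied · (6,4)@ 1/2 satisfied · (6,5)@ 1/2 satisfied
For instance (1,6) has only 0/3 same-type neighbors, below 1/2.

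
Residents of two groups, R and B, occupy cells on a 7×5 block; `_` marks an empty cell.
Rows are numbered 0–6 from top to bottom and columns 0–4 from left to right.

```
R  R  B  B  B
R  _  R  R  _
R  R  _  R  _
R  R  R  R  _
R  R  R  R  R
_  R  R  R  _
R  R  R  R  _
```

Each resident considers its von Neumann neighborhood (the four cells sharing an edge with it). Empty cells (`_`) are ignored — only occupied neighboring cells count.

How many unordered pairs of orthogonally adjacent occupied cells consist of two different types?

3

Scan each occupied cell's neighbors to the right and below so each pair is counted once.
From row 0: 3 unlike of 7 pairs (running 3/7).
From row 1: 0 unlike of 3 pairs (running 3/10).
From row 2: 0 unlike of 4 pairs (running 3/14).
From row 3: 0 unlike of 7 pairs (running 3/21).
From row 4: 0 unlike of 7 pairs (running 3/28).
From row 5: 0 unlike of 5 pairs (running 3/33).
From row 6: 0 unlike of 3 pairs (running 3/36).
Total adjacent occupied pairs: 36; unlike-type pairs: 3.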